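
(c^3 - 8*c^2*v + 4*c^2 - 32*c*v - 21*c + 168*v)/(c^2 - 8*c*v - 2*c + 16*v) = (c^2 + 4*c - 21)/(c - 2)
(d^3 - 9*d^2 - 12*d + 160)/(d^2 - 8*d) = d - 1 - 20/d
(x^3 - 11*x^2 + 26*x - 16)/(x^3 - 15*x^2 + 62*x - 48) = (x - 2)/(x - 6)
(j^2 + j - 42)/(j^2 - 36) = (j + 7)/(j + 6)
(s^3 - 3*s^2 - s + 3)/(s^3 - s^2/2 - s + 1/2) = 2*(s - 3)/(2*s - 1)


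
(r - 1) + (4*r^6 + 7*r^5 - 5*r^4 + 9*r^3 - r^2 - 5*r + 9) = 4*r^6 + 7*r^5 - 5*r^4 + 9*r^3 - r^2 - 4*r + 8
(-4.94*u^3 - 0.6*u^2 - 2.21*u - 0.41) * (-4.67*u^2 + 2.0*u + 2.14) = 23.0698*u^5 - 7.078*u^4 - 1.4509*u^3 - 3.7893*u^2 - 5.5494*u - 0.8774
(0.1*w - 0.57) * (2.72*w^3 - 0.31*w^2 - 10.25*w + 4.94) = 0.272*w^4 - 1.5814*w^3 - 0.8483*w^2 + 6.3365*w - 2.8158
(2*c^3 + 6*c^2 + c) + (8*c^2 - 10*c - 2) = 2*c^3 + 14*c^2 - 9*c - 2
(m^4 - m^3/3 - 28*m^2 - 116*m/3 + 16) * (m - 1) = m^5 - 4*m^4/3 - 83*m^3/3 - 32*m^2/3 + 164*m/3 - 16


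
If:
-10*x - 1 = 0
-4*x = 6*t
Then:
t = 1/15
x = -1/10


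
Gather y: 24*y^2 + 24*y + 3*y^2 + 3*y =27*y^2 + 27*y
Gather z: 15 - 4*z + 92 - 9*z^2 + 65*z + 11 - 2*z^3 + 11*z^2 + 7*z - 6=-2*z^3 + 2*z^2 + 68*z + 112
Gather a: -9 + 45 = 36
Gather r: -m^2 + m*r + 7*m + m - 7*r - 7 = -m^2 + 8*m + r*(m - 7) - 7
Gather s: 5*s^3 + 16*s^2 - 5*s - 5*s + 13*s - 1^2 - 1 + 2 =5*s^3 + 16*s^2 + 3*s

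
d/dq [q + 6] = 1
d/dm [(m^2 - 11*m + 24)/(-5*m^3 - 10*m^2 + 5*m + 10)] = (m^4 - 22*m^3 + 51*m^2 + 100*m - 46)/(5*(m^6 + 4*m^5 + 2*m^4 - 8*m^3 - 7*m^2 + 4*m + 4))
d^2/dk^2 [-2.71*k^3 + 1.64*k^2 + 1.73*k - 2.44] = 3.28 - 16.26*k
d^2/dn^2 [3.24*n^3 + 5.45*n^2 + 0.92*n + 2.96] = 19.44*n + 10.9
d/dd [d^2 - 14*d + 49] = 2*d - 14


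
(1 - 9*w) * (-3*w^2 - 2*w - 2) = 27*w^3 + 15*w^2 + 16*w - 2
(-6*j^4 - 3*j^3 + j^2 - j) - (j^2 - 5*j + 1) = -6*j^4 - 3*j^3 + 4*j - 1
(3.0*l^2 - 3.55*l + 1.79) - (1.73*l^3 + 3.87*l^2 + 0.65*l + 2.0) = -1.73*l^3 - 0.87*l^2 - 4.2*l - 0.21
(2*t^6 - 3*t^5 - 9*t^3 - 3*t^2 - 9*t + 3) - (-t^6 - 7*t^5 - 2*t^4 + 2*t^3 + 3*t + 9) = 3*t^6 + 4*t^5 + 2*t^4 - 11*t^3 - 3*t^2 - 12*t - 6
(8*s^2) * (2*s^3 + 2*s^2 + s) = 16*s^5 + 16*s^4 + 8*s^3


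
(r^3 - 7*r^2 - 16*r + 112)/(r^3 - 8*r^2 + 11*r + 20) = (r^2 - 3*r - 28)/(r^2 - 4*r - 5)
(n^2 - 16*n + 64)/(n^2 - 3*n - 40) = (n - 8)/(n + 5)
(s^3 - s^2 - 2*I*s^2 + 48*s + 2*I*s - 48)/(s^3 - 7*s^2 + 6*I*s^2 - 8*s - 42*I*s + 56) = (s^3 - s^2*(1 + 2*I) + 2*s*(24 + I) - 48)/(s^3 + s^2*(-7 + 6*I) - 2*s*(4 + 21*I) + 56)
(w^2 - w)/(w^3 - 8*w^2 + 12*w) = (w - 1)/(w^2 - 8*w + 12)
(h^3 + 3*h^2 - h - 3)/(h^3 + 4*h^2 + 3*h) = (h - 1)/h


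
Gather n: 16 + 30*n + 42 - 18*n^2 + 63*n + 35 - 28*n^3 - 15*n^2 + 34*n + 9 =-28*n^3 - 33*n^2 + 127*n + 102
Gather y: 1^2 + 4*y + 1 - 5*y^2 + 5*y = -5*y^2 + 9*y + 2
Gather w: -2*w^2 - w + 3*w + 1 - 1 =-2*w^2 + 2*w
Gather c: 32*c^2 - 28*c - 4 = 32*c^2 - 28*c - 4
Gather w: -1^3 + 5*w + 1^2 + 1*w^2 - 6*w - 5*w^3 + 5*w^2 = -5*w^3 + 6*w^2 - w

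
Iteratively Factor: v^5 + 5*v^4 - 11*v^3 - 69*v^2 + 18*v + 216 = (v + 4)*(v^4 + v^3 - 15*v^2 - 9*v + 54) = (v + 3)*(v + 4)*(v^3 - 2*v^2 - 9*v + 18) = (v - 3)*(v + 3)*(v + 4)*(v^2 + v - 6) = (v - 3)*(v - 2)*(v + 3)*(v + 4)*(v + 3)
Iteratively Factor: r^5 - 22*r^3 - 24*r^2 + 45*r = (r - 1)*(r^4 + r^3 - 21*r^2 - 45*r) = (r - 1)*(r + 3)*(r^3 - 2*r^2 - 15*r) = (r - 1)*(r + 3)^2*(r^2 - 5*r) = (r - 5)*(r - 1)*(r + 3)^2*(r)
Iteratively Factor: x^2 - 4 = (x - 2)*(x + 2)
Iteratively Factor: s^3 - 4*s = (s)*(s^2 - 4) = s*(s - 2)*(s + 2)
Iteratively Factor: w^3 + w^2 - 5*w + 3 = (w + 3)*(w^2 - 2*w + 1) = (w - 1)*(w + 3)*(w - 1)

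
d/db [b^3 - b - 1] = 3*b^2 - 1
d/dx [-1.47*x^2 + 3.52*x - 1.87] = 3.52 - 2.94*x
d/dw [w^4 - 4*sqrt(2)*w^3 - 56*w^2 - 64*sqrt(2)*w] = 4*w^3 - 12*sqrt(2)*w^2 - 112*w - 64*sqrt(2)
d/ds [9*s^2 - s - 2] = 18*s - 1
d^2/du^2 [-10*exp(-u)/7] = -10*exp(-u)/7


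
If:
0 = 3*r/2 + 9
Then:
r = -6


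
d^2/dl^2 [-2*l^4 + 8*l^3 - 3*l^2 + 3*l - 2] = -24*l^2 + 48*l - 6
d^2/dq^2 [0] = 0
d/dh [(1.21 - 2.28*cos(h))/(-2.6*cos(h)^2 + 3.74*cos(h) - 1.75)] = (5.928*cos(h)^2 - 6.292*cos(h) + 0.535400000000001)*sin(h)/(6.76*cos(h)^4 - 19.448*cos(h)^3 + 23.0876*cos(h)^2 - 13.09*cos(h) + 3.0625)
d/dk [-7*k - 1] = -7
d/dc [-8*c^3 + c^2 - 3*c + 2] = -24*c^2 + 2*c - 3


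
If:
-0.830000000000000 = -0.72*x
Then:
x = 1.15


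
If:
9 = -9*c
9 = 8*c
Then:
No Solution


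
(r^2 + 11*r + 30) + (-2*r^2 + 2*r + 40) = -r^2 + 13*r + 70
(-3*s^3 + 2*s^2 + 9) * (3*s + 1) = -9*s^4 + 3*s^3 + 2*s^2 + 27*s + 9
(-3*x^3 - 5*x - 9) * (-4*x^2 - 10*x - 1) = 12*x^5 + 30*x^4 + 23*x^3 + 86*x^2 + 95*x + 9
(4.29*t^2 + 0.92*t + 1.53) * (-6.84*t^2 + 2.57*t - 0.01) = -29.3436*t^4 + 4.7325*t^3 - 8.1437*t^2 + 3.9229*t - 0.0153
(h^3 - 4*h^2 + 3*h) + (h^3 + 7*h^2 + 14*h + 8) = 2*h^3 + 3*h^2 + 17*h + 8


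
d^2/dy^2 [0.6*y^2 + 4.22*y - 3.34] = 1.20000000000000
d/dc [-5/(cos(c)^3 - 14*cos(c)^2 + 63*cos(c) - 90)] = 5*(-3*cos(c)^2 + 28*cos(c) - 63)*sin(c)/(cos(c)^3 - 14*cos(c)^2 + 63*cos(c) - 90)^2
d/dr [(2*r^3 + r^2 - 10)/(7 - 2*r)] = 2*(-4*r^3 + 20*r^2 + 7*r - 10)/(4*r^2 - 28*r + 49)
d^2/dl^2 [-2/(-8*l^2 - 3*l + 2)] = 4*(-64*l^2 - 24*l + (16*l + 3)^2 + 16)/(8*l^2 + 3*l - 2)^3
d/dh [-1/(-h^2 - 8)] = -2*h/(h^2 + 8)^2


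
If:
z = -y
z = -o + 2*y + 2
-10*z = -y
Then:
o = 2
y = 0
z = 0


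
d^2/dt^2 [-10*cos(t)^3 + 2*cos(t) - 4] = 2*(14 - 45*sin(t)^2)*cos(t)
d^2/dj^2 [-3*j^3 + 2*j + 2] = -18*j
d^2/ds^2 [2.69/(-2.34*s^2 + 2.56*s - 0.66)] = (29.458728*s^2 - 32.228352*s - 2.69*(4.68*s - 2.56)*(9.36*s - 5.12) + 8.308872)/(2.34*s^2 - 2.56*s + 0.66)^3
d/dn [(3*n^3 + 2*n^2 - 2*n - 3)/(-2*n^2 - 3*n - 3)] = (-6*n^4 - 18*n^3 - 37*n^2 - 24*n - 3)/(4*n^4 + 12*n^3 + 21*n^2 + 18*n + 9)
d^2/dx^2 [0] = 0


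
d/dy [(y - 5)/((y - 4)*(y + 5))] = (-y^2 + 10*y - 15)/(y^4 + 2*y^3 - 39*y^2 - 40*y + 400)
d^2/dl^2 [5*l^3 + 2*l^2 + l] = 30*l + 4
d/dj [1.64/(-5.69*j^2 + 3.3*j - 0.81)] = (18.6632*j - 5.412)/(5.69*j^2 - 3.3*j + 0.81)^2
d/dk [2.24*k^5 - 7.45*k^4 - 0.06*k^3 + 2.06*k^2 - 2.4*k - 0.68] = 11.2*k^4 - 29.8*k^3 - 0.18*k^2 + 4.12*k - 2.4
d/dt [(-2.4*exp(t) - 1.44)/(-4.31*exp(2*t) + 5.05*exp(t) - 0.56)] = (-10.344*exp(2*t) - 12.4128*exp(t) + 8.616)*exp(t)/(18.5761*exp(4*t) - 43.531*exp(3*t) + 30.3297*exp(2*t) - 5.656*exp(t) + 0.3136)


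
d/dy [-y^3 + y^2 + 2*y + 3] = -3*y^2 + 2*y + 2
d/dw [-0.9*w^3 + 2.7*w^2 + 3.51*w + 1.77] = -2.7*w^2 + 5.4*w + 3.51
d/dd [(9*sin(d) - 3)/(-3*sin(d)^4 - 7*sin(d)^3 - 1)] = 9*(9*sin(d)^4 + 10*sin(d)^3 - 7*sin(d)^2 - 1)*cos(d)/(3*sin(d)^4 + 7*sin(d)^3 + 1)^2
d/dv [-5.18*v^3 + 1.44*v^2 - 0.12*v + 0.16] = -15.54*v^2 + 2.88*v - 0.12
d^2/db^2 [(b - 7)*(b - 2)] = 2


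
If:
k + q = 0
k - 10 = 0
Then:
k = 10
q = -10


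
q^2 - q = q*(q - 1)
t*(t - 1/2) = t^2 - t/2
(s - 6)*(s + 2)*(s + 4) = s^3 - 28*s - 48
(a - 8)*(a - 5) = a^2 - 13*a + 40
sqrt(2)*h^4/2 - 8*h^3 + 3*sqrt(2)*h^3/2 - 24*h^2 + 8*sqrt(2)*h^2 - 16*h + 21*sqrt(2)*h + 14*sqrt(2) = (h + 1)*(h - 7*sqrt(2))*(h - sqrt(2))*(sqrt(2)*h/2 + sqrt(2))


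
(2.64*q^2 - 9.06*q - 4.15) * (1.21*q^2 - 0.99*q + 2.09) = 3.1944*q^4 - 13.5762*q^3 + 9.4655*q^2 - 14.8269*q - 8.6735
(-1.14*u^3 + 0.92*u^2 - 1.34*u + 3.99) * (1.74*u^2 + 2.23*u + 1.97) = -1.9836*u^5 - 0.9414*u^4 - 2.5258*u^3 + 5.7668*u^2 + 6.2579*u + 7.8603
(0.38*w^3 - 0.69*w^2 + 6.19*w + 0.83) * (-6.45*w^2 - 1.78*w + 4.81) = -2.451*w^5 + 3.7741*w^4 - 36.8695*w^3 - 19.6906*w^2 + 28.2965*w + 3.9923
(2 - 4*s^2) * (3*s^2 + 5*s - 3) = -12*s^4 - 20*s^3 + 18*s^2 + 10*s - 6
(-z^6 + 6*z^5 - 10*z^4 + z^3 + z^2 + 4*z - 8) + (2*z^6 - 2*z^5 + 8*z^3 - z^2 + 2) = z^6 + 4*z^5 - 10*z^4 + 9*z^3 + 4*z - 6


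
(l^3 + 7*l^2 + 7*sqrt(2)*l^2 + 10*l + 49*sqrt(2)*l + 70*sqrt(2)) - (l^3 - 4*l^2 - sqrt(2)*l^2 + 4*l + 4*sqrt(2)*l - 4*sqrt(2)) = 11*l^2 + 8*sqrt(2)*l^2 + 6*l + 45*sqrt(2)*l + 74*sqrt(2)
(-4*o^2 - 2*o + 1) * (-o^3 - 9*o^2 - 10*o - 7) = 4*o^5 + 38*o^4 + 57*o^3 + 39*o^2 + 4*o - 7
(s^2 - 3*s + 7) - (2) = s^2 - 3*s + 5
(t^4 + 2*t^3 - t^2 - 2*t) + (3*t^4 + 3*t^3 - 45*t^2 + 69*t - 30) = 4*t^4 + 5*t^3 - 46*t^2 + 67*t - 30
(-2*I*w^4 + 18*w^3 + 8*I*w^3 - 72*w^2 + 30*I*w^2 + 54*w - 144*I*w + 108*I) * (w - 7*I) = -2*I*w^5 + 4*w^4 + 8*I*w^4 - 16*w^3 - 96*I*w^3 + 264*w^2 + 360*I*w^2 - 1008*w - 270*I*w + 756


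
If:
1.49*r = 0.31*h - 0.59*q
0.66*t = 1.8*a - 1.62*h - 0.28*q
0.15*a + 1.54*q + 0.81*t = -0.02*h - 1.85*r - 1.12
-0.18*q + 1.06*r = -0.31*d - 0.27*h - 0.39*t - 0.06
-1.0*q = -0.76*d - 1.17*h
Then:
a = -3.21018039621465*t - 2.0546824957763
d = 8.86541779613542*t + 3.75607255150683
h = -4.27443295348326*t - 2.30936574828404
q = 1.73663096948751*t + 0.152657213652866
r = -1.57697079703184*t - 0.540920226861237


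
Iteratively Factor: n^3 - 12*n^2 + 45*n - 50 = (n - 2)*(n^2 - 10*n + 25) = (n - 5)*(n - 2)*(n - 5)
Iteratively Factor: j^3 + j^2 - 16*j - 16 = (j + 4)*(j^2 - 3*j - 4) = (j - 4)*(j + 4)*(j + 1)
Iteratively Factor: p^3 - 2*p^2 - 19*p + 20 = (p - 1)*(p^2 - p - 20) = (p - 5)*(p - 1)*(p + 4)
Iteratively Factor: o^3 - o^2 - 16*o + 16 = (o - 1)*(o^2 - 16) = (o - 4)*(o - 1)*(o + 4)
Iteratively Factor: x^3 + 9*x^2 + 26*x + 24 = (x + 4)*(x^2 + 5*x + 6) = (x + 3)*(x + 4)*(x + 2)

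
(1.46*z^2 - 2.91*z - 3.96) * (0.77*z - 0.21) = 1.1242*z^3 - 2.5473*z^2 - 2.4381*z + 0.8316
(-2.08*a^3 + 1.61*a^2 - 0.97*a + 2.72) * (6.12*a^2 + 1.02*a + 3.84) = -12.7296*a^5 + 7.7316*a^4 - 12.2814*a^3 + 21.8394*a^2 - 0.950399999999999*a + 10.4448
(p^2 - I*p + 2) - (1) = p^2 - I*p + 1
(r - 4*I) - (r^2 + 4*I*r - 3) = -r^2 + r - 4*I*r + 3 - 4*I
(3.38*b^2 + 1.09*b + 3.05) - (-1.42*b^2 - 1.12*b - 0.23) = 4.8*b^2 + 2.21*b + 3.28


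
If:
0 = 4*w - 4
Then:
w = 1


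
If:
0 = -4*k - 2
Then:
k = -1/2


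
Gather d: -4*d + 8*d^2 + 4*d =8*d^2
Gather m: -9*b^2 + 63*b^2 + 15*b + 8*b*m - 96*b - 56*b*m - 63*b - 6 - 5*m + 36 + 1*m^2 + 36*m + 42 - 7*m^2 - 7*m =54*b^2 - 144*b - 6*m^2 + m*(24 - 48*b) + 72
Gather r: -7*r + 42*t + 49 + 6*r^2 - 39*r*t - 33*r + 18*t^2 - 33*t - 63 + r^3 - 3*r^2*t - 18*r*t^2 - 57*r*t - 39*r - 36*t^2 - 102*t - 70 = r^3 + r^2*(6 - 3*t) + r*(-18*t^2 - 96*t - 79) - 18*t^2 - 93*t - 84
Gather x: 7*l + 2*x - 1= 7*l + 2*x - 1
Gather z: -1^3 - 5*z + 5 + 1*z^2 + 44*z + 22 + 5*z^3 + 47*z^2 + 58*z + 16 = 5*z^3 + 48*z^2 + 97*z + 42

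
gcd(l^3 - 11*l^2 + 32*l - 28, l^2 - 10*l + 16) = l - 2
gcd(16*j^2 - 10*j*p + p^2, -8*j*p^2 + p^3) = -8*j + p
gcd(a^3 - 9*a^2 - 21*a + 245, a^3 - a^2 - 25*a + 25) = a + 5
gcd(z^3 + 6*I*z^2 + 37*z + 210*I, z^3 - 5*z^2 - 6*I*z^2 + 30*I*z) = z - 6*I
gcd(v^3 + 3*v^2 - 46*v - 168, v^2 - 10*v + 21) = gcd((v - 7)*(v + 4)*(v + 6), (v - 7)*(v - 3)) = v - 7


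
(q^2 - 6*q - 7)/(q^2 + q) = (q - 7)/q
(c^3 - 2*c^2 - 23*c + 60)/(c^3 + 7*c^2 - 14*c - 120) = (c - 3)/(c + 6)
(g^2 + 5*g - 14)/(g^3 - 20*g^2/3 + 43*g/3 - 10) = 3*(g + 7)/(3*g^2 - 14*g + 15)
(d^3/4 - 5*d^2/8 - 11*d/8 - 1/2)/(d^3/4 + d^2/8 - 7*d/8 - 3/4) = (2*d^2 - 7*d - 4)/(2*d^2 - d - 6)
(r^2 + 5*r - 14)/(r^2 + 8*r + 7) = (r - 2)/(r + 1)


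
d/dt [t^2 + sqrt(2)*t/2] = 2*t + sqrt(2)/2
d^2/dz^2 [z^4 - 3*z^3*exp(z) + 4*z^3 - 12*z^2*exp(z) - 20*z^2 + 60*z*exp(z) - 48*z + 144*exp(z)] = -3*z^3*exp(z) - 30*z^2*exp(z) + 12*z^2 - 6*z*exp(z) + 24*z + 240*exp(z) - 40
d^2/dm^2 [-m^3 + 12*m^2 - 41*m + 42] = 24 - 6*m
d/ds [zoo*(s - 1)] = zoo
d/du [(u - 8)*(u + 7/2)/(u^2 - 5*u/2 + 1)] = 2*(4*u^2 + 116*u - 149)/(4*u^4 - 20*u^3 + 33*u^2 - 20*u + 4)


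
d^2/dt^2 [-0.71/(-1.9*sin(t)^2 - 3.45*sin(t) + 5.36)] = (-10.2524*sin(t)^4 - 13.96215*sin(t)^3 - 21.994735*sin(t)^2 + 14.79498*sin(t) + 31.36283)/(1.9*sin(t)^2 + 3.45*sin(t) - 5.36)^3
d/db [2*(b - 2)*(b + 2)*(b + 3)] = 6*b^2 + 12*b - 8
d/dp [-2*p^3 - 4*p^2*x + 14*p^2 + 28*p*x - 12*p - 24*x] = -6*p^2 - 8*p*x + 28*p + 28*x - 12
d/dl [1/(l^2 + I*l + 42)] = (-2*l - I)/(l^2 + I*l + 42)^2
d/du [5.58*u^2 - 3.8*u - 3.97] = 11.16*u - 3.8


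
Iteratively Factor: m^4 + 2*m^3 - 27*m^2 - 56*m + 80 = (m - 1)*(m^3 + 3*m^2 - 24*m - 80) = (m - 1)*(m + 4)*(m^2 - m - 20) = (m - 1)*(m + 4)^2*(m - 5)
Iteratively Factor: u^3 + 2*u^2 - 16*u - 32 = (u + 2)*(u^2 - 16) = (u - 4)*(u + 2)*(u + 4)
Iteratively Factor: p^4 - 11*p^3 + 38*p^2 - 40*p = (p)*(p^3 - 11*p^2 + 38*p - 40) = p*(p - 5)*(p^2 - 6*p + 8) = p*(p - 5)*(p - 4)*(p - 2)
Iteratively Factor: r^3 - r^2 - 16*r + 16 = (r + 4)*(r^2 - 5*r + 4) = (r - 1)*(r + 4)*(r - 4)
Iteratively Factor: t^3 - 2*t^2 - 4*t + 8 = (t + 2)*(t^2 - 4*t + 4) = (t - 2)*(t + 2)*(t - 2)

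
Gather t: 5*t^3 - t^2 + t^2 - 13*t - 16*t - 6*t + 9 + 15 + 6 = 5*t^3 - 35*t + 30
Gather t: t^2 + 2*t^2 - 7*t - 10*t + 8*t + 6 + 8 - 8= 3*t^2 - 9*t + 6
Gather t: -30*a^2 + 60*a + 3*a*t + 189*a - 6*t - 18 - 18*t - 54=-30*a^2 + 249*a + t*(3*a - 24) - 72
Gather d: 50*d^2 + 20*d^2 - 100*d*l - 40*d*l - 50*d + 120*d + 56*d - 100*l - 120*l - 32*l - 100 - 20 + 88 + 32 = 70*d^2 + d*(126 - 140*l) - 252*l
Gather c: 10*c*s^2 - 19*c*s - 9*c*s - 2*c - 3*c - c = c*(10*s^2 - 28*s - 6)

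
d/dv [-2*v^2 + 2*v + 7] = 2 - 4*v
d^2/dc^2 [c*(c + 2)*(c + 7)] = 6*c + 18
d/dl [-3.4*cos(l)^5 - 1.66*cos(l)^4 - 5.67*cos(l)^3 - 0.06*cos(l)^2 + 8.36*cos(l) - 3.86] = (17.0*cos(l)^4 + 6.64*cos(l)^3 + 17.01*cos(l)^2 + 0.12*cos(l) - 8.36)*sin(l)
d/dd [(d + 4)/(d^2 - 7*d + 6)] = (d^2 - 7*d - (d + 4)*(2*d - 7) + 6)/(d^2 - 7*d + 6)^2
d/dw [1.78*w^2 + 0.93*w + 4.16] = 3.56*w + 0.93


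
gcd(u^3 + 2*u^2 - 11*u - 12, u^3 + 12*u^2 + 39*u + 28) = u^2 + 5*u + 4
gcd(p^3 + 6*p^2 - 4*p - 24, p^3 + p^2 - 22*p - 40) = p + 2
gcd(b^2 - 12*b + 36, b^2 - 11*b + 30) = b - 6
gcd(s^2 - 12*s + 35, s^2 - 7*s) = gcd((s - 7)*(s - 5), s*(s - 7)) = s - 7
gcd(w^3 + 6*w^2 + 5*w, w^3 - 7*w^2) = w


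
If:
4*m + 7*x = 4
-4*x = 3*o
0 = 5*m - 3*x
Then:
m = 12/47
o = -80/141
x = 20/47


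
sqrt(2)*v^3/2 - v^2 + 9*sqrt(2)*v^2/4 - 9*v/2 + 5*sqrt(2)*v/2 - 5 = (v + 5/2)*(v - sqrt(2))*(sqrt(2)*v/2 + sqrt(2))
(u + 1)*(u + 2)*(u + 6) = u^3 + 9*u^2 + 20*u + 12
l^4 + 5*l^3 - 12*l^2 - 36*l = l*(l - 3)*(l + 2)*(l + 6)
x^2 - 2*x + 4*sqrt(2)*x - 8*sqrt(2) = (x - 2)*(x + 4*sqrt(2))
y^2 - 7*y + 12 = (y - 4)*(y - 3)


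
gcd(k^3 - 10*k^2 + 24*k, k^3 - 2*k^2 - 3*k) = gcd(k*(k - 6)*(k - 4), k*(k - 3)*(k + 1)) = k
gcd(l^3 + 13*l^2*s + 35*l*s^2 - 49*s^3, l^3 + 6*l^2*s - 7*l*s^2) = -l^2 - 6*l*s + 7*s^2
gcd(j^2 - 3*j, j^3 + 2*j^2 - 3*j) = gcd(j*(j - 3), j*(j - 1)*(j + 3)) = j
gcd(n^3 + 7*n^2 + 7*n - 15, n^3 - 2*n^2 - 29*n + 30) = n^2 + 4*n - 5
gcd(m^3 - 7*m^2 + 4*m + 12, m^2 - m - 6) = 1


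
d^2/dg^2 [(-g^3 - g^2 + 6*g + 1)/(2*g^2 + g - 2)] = 2*(21*g^3 + 6*g^2 + 66*g + 13)/(8*g^6 + 12*g^5 - 18*g^4 - 23*g^3 + 18*g^2 + 12*g - 8)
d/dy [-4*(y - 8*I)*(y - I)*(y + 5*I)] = -12*y^2 + 32*I*y - 148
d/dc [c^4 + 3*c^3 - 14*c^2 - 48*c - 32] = 4*c^3 + 9*c^2 - 28*c - 48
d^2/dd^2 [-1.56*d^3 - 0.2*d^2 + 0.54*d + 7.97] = -9.36*d - 0.4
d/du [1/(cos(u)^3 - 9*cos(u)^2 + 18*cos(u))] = 3*(sin(u) + 6*sin(u)/cos(u)^2 - 6*tan(u))/((cos(u) - 6)^2*(cos(u) - 3)^2)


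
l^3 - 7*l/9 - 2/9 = (l - 1)*(l + 1/3)*(l + 2/3)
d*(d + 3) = d^2 + 3*d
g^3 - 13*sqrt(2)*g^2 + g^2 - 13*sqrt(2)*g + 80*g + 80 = (g + 1)*(g - 8*sqrt(2))*(g - 5*sqrt(2))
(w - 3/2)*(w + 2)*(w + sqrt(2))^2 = w^4 + w^3/2 + 2*sqrt(2)*w^3 - w^2 + sqrt(2)*w^2 - 6*sqrt(2)*w + w - 6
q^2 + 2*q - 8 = (q - 2)*(q + 4)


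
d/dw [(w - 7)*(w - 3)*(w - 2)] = 3*w^2 - 24*w + 41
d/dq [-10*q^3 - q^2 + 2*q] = -30*q^2 - 2*q + 2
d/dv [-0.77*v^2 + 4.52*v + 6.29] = 4.52 - 1.54*v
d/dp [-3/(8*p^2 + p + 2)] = 3*(16*p + 1)/(8*p^2 + p + 2)^2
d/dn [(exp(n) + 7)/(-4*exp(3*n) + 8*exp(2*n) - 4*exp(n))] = (2*exp(2*n) + 21*exp(n) - 7)*exp(-n)/(4*(exp(3*n) - 3*exp(2*n) + 3*exp(n) - 1))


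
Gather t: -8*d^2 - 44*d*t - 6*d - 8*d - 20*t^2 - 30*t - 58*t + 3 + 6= -8*d^2 - 14*d - 20*t^2 + t*(-44*d - 88) + 9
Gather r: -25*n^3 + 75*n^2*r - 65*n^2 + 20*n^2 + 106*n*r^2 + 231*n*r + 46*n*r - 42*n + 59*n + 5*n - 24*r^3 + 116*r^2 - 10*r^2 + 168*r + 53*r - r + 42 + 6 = -25*n^3 - 45*n^2 + 22*n - 24*r^3 + r^2*(106*n + 106) + r*(75*n^2 + 277*n + 220) + 48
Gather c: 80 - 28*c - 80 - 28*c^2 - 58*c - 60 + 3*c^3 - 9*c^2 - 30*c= 3*c^3 - 37*c^2 - 116*c - 60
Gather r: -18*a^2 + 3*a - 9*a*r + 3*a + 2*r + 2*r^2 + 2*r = -18*a^2 + 6*a + 2*r^2 + r*(4 - 9*a)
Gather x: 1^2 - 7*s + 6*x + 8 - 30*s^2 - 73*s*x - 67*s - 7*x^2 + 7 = -30*s^2 - 74*s - 7*x^2 + x*(6 - 73*s) + 16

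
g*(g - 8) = g^2 - 8*g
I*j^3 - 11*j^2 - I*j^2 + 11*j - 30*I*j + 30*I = (j + 5*I)*(j + 6*I)*(I*j - I)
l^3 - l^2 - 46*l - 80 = (l - 8)*(l + 2)*(l + 5)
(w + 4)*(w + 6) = w^2 + 10*w + 24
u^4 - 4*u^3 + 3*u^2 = u^2*(u - 3)*(u - 1)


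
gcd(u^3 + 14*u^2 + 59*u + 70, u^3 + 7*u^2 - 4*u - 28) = u^2 + 9*u + 14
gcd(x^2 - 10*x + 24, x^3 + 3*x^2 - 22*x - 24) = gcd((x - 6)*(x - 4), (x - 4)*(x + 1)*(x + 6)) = x - 4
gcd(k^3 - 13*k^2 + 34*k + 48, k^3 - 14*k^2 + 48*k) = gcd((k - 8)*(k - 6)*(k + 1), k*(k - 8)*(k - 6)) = k^2 - 14*k + 48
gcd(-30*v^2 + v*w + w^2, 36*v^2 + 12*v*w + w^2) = 6*v + w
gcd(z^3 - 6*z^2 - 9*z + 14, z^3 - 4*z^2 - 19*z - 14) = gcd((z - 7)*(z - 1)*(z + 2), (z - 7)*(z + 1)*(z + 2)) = z^2 - 5*z - 14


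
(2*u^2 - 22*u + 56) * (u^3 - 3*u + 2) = 2*u^5 - 22*u^4 + 50*u^3 + 70*u^2 - 212*u + 112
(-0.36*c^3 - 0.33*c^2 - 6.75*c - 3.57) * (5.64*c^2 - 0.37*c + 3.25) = -2.0304*c^5 - 1.728*c^4 - 39.1179*c^3 - 18.7098*c^2 - 20.6166*c - 11.6025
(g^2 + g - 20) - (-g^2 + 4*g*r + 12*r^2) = 2*g^2 - 4*g*r + g - 12*r^2 - 20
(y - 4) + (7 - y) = 3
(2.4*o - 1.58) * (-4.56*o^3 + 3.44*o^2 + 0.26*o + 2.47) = -10.944*o^4 + 15.4608*o^3 - 4.8112*o^2 + 5.5172*o - 3.9026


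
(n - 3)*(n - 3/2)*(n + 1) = n^3 - 7*n^2/2 + 9/2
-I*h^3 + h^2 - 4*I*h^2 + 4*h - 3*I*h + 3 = (h + 1)*(h + 3)*(-I*h + 1)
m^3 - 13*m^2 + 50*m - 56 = (m - 7)*(m - 4)*(m - 2)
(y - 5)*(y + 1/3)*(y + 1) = y^3 - 11*y^2/3 - 19*y/3 - 5/3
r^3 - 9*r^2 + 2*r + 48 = (r - 8)*(r - 3)*(r + 2)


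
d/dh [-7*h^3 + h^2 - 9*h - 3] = -21*h^2 + 2*h - 9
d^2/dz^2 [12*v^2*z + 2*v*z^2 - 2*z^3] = 4*v - 12*z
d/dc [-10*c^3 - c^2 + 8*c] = -30*c^2 - 2*c + 8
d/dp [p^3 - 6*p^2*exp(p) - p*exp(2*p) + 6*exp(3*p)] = -6*p^2*exp(p) + 3*p^2 - 2*p*exp(2*p) - 12*p*exp(p) + 18*exp(3*p) - exp(2*p)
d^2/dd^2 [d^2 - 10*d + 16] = 2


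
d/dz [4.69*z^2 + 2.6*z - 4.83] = 9.38*z + 2.6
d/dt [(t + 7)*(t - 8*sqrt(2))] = 2*t - 8*sqrt(2) + 7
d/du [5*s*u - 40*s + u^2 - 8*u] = 5*s + 2*u - 8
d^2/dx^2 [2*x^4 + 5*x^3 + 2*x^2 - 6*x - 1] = 24*x^2 + 30*x + 4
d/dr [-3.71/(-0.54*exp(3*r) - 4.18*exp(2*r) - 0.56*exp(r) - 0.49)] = (-6.0102*exp(2*r) - 31.0156*exp(r) - 2.0776)*exp(r)/(0.54*exp(3*r) + 4.18*exp(2*r) + 0.56*exp(r) + 0.49)^2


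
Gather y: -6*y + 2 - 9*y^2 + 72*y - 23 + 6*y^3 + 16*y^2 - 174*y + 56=6*y^3 + 7*y^2 - 108*y + 35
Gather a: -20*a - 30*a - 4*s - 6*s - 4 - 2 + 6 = -50*a - 10*s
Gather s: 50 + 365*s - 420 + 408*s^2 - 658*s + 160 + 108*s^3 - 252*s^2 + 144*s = 108*s^3 + 156*s^2 - 149*s - 210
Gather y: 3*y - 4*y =-y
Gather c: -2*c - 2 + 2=-2*c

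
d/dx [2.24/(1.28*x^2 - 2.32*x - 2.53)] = (5.1968 - 5.7344*x)/(-1.28*x^2 + 2.32*x + 2.53)^2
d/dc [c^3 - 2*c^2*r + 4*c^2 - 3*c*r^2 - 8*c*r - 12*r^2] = 3*c^2 - 4*c*r + 8*c - 3*r^2 - 8*r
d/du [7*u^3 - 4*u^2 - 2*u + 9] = 21*u^2 - 8*u - 2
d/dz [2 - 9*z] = -9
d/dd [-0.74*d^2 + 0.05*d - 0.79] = 0.05 - 1.48*d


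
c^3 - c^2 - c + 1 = (c - 1)^2*(c + 1)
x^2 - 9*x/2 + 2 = (x - 4)*(x - 1/2)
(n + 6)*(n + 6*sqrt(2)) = n^2 + 6*n + 6*sqrt(2)*n + 36*sqrt(2)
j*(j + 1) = j^2 + j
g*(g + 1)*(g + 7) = g^3 + 8*g^2 + 7*g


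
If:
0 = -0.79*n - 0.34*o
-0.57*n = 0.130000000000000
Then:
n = -0.23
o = 0.53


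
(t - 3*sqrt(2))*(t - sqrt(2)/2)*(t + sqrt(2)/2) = t^3 - 3*sqrt(2)*t^2 - t/2 + 3*sqrt(2)/2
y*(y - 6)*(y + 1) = y^3 - 5*y^2 - 6*y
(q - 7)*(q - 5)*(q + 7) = q^3 - 5*q^2 - 49*q + 245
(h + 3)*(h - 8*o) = h^2 - 8*h*o + 3*h - 24*o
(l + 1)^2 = l^2 + 2*l + 1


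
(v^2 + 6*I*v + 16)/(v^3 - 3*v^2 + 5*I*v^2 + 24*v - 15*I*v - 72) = (v - 2*I)/(v^2 - 3*v*(1 + I) + 9*I)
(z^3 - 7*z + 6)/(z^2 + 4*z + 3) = (z^2 - 3*z + 2)/(z + 1)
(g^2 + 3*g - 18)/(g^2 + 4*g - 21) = (g + 6)/(g + 7)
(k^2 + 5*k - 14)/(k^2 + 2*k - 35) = (k - 2)/(k - 5)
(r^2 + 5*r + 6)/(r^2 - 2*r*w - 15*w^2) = (r^2 + 5*r + 6)/(r^2 - 2*r*w - 15*w^2)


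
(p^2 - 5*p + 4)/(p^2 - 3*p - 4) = (p - 1)/(p + 1)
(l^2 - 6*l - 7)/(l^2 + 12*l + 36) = (l^2 - 6*l - 7)/(l^2 + 12*l + 36)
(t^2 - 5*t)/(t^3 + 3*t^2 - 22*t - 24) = t*(t - 5)/(t^3 + 3*t^2 - 22*t - 24)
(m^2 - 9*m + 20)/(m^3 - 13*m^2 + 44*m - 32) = (m - 5)/(m^2 - 9*m + 8)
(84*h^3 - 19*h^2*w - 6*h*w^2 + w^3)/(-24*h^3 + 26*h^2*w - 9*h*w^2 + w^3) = (-28*h^2 - 3*h*w + w^2)/(8*h^2 - 6*h*w + w^2)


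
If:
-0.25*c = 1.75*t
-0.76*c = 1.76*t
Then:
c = 0.00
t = 0.00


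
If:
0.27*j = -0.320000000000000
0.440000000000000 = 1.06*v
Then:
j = -1.19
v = 0.42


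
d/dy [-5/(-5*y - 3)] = -25/(5*y + 3)^2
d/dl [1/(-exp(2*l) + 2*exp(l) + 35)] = 2*(exp(l) - 1)*exp(l)/(-exp(2*l) + 2*exp(l) + 35)^2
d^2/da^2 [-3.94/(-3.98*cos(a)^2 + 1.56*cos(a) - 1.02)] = (-249.644704*(1 - cos(a)^2)^2 + 73.388016*cos(a)^3 - 70.43144*cos(a)^2 - 153.04536*cos(a) + 236.831824)/(3.98*cos(a)^2 - 1.56*cos(a) + 1.02)^3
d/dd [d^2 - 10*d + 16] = 2*d - 10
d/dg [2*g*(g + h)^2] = 2*(g + h)*(3*g + h)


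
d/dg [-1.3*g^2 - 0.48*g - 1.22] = -2.6*g - 0.48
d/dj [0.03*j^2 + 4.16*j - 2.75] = 0.06*j + 4.16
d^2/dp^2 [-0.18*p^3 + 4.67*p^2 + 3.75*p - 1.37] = 9.34 - 1.08*p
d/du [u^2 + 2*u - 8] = 2*u + 2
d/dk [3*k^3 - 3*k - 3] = 9*k^2 - 3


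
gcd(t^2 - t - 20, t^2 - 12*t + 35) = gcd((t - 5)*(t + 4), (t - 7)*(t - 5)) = t - 5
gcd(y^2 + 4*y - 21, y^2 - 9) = y - 3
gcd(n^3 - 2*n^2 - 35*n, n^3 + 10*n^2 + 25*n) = n^2 + 5*n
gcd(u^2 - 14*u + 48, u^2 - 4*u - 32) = u - 8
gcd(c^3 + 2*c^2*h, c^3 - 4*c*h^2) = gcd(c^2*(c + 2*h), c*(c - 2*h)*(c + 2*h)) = c^2 + 2*c*h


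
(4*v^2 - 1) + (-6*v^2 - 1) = -2*v^2 - 2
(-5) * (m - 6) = 30 - 5*m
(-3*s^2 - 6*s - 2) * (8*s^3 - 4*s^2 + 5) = -24*s^5 - 36*s^4 + 8*s^3 - 7*s^2 - 30*s - 10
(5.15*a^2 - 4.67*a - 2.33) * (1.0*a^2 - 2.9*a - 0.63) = 5.15*a^4 - 19.605*a^3 + 7.9685*a^2 + 9.6991*a + 1.4679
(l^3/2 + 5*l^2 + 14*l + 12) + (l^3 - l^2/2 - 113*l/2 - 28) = 3*l^3/2 + 9*l^2/2 - 85*l/2 - 16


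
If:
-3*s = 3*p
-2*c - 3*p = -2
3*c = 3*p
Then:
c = 2/5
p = 2/5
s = -2/5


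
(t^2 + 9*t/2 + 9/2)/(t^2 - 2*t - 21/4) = 2*(t + 3)/(2*t - 7)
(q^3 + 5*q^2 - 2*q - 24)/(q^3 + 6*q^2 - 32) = (q + 3)/(q + 4)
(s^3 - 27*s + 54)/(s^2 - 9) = (s^2 + 3*s - 18)/(s + 3)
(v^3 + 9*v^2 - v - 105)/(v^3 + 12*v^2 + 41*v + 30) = (v^2 + 4*v - 21)/(v^2 + 7*v + 6)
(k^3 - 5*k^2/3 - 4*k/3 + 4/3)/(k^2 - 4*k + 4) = (3*k^2 + k - 2)/(3*(k - 2))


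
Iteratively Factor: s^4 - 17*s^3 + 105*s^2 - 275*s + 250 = (s - 5)*(s^3 - 12*s^2 + 45*s - 50) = (s - 5)*(s - 2)*(s^2 - 10*s + 25) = (s - 5)^2*(s - 2)*(s - 5)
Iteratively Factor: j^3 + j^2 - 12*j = (j - 3)*(j^2 + 4*j) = (j - 3)*(j + 4)*(j)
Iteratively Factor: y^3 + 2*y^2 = (y)*(y^2 + 2*y) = y^2*(y + 2)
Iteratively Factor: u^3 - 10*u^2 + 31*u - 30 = (u - 5)*(u^2 - 5*u + 6) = (u - 5)*(u - 2)*(u - 3)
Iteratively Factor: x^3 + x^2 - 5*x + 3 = (x - 1)*(x^2 + 2*x - 3) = (x - 1)*(x + 3)*(x - 1)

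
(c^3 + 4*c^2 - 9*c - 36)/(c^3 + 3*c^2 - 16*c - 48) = (c - 3)/(c - 4)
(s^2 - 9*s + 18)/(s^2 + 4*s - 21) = (s - 6)/(s + 7)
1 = 1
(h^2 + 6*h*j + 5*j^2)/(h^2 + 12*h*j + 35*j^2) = (h + j)/(h + 7*j)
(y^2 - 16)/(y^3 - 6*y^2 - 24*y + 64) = (y - 4)/(y^2 - 10*y + 16)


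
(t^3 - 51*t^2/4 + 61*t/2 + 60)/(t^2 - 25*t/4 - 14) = (4*t^2 - 19*t - 30)/(4*t + 7)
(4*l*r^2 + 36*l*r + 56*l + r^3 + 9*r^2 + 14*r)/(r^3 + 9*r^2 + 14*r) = (4*l + r)/r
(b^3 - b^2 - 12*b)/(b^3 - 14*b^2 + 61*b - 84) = b*(b + 3)/(b^2 - 10*b + 21)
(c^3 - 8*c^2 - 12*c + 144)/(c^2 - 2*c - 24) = c - 6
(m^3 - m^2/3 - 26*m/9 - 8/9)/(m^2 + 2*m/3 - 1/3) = (9*m^3 - 3*m^2 - 26*m - 8)/(3*(3*m^2 + 2*m - 1))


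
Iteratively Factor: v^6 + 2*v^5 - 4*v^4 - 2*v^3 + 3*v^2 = (v)*(v^5 + 2*v^4 - 4*v^3 - 2*v^2 + 3*v) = v*(v + 3)*(v^4 - v^3 - v^2 + v) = v*(v - 1)*(v + 3)*(v^3 - v) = v^2*(v - 1)*(v + 3)*(v^2 - 1) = v^2*(v - 1)^2*(v + 3)*(v + 1)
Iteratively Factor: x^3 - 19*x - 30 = (x - 5)*(x^2 + 5*x + 6) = (x - 5)*(x + 2)*(x + 3)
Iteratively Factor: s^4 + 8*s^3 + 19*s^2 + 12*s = (s + 4)*(s^3 + 4*s^2 + 3*s) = (s + 3)*(s + 4)*(s^2 + s) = (s + 1)*(s + 3)*(s + 4)*(s)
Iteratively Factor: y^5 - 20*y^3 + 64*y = (y + 4)*(y^4 - 4*y^3 - 4*y^2 + 16*y) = y*(y + 4)*(y^3 - 4*y^2 - 4*y + 16) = y*(y - 2)*(y + 4)*(y^2 - 2*y - 8) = y*(y - 4)*(y - 2)*(y + 4)*(y + 2)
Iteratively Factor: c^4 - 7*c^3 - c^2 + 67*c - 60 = (c - 4)*(c^3 - 3*c^2 - 13*c + 15) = (c - 4)*(c + 3)*(c^2 - 6*c + 5) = (c - 4)*(c - 1)*(c + 3)*(c - 5)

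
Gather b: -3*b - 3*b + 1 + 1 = 2 - 6*b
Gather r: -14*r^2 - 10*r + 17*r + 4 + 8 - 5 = -14*r^2 + 7*r + 7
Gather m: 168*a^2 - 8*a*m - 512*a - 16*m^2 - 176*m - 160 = 168*a^2 - 512*a - 16*m^2 + m*(-8*a - 176) - 160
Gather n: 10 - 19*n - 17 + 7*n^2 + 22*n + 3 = 7*n^2 + 3*n - 4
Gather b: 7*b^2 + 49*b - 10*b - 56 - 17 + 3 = 7*b^2 + 39*b - 70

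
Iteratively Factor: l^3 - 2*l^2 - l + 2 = (l + 1)*(l^2 - 3*l + 2) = (l - 1)*(l + 1)*(l - 2)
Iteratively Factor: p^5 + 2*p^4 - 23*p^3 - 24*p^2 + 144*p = (p + 4)*(p^4 - 2*p^3 - 15*p^2 + 36*p) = (p - 3)*(p + 4)*(p^3 + p^2 - 12*p) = p*(p - 3)*(p + 4)*(p^2 + p - 12) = p*(p - 3)^2*(p + 4)*(p + 4)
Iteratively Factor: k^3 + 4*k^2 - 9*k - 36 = (k + 4)*(k^2 - 9) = (k - 3)*(k + 4)*(k + 3)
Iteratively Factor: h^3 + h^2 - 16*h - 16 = (h + 1)*(h^2 - 16) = (h + 1)*(h + 4)*(h - 4)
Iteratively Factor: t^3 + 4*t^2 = (t)*(t^2 + 4*t) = t*(t + 4)*(t)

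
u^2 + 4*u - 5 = (u - 1)*(u + 5)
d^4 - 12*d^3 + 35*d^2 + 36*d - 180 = (d - 6)*(d - 5)*(d - 3)*(d + 2)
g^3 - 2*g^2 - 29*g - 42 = (g - 7)*(g + 2)*(g + 3)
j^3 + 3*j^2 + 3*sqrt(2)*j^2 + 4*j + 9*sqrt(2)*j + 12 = (j + 3)*(j + sqrt(2))*(j + 2*sqrt(2))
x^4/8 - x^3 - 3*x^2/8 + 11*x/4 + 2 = (x/4 + 1/4)*(x/2 + 1/2)*(x - 8)*(x - 2)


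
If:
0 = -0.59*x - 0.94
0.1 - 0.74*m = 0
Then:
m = 0.14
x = -1.59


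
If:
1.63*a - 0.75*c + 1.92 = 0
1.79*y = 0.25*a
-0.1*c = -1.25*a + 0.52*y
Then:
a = 0.27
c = 3.14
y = 0.04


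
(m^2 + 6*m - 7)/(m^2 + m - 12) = (m^2 + 6*m - 7)/(m^2 + m - 12)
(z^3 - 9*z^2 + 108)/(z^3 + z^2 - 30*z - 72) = (z - 6)/(z + 4)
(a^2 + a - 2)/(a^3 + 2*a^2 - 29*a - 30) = (a^2 + a - 2)/(a^3 + 2*a^2 - 29*a - 30)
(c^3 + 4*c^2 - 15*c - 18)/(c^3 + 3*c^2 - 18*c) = (c + 1)/c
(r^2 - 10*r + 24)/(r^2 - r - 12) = (r - 6)/(r + 3)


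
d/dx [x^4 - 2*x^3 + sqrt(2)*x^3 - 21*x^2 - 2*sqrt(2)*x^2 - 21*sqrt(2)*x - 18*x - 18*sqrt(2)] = 4*x^3 - 6*x^2 + 3*sqrt(2)*x^2 - 42*x - 4*sqrt(2)*x - 21*sqrt(2) - 18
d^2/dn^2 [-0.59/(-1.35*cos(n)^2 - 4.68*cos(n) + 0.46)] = (-4.30109999999999*(1 - cos(n)^2)^2 - 11.18286*cos(n)^3 - 16.538526*cos(n)^2 + 21.095568*cos(n) + 30.878712)/(1.35*cos(n)^2 + 4.68*cos(n) - 0.46)^3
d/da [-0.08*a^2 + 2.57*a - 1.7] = 2.57 - 0.16*a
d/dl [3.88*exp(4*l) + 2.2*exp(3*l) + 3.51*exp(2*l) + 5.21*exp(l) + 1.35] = (15.52*exp(3*l) + 6.6*exp(2*l) + 7.02*exp(l) + 5.21)*exp(l)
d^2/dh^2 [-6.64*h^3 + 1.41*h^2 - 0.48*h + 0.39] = 2.82 - 39.84*h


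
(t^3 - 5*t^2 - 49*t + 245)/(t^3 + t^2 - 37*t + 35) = (t - 7)/(t - 1)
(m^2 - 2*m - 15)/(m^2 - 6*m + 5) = (m + 3)/(m - 1)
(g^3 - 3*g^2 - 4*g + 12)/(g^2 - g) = (g^3 - 3*g^2 - 4*g + 12)/(g*(g - 1))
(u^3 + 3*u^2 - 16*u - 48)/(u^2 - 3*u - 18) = (u^2 - 16)/(u - 6)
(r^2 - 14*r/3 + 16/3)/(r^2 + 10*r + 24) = (3*r^2 - 14*r + 16)/(3*(r^2 + 10*r + 24))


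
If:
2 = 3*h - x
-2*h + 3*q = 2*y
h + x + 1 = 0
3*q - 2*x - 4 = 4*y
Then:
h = 1/4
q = -1/6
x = -5/4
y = -1/2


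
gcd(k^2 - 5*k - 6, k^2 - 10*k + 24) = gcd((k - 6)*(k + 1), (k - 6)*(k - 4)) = k - 6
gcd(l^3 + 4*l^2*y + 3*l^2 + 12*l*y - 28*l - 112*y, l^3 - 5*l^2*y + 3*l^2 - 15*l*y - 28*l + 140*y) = l^2 + 3*l - 28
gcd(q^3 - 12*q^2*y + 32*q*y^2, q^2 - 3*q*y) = q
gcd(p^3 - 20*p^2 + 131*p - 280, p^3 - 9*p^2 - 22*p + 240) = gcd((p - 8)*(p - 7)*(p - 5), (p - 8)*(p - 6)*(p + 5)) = p - 8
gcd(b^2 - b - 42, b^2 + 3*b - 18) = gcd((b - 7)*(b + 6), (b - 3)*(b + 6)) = b + 6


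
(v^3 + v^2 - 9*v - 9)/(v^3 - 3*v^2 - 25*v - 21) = (v - 3)/(v - 7)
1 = 1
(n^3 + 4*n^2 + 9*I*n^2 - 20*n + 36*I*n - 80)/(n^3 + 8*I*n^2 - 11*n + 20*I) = (n + 4)/(n - I)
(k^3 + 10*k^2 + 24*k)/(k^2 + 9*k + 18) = k*(k + 4)/(k + 3)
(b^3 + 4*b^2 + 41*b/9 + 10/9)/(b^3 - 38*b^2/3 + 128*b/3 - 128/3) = (9*b^3 + 36*b^2 + 41*b + 10)/(3*(3*b^3 - 38*b^2 + 128*b - 128))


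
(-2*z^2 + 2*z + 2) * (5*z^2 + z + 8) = -10*z^4 + 8*z^3 - 4*z^2 + 18*z + 16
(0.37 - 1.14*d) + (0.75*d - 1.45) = -0.39*d - 1.08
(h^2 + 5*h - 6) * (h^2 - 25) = h^4 + 5*h^3 - 31*h^2 - 125*h + 150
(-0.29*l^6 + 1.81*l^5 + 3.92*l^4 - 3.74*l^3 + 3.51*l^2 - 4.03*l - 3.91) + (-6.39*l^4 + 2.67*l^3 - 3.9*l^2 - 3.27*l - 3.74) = -0.29*l^6 + 1.81*l^5 - 2.47*l^4 - 1.07*l^3 - 0.39*l^2 - 7.3*l - 7.65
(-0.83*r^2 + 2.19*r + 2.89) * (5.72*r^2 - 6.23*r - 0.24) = -4.7476*r^4 + 17.6977*r^3 + 3.0863*r^2 - 18.5303*r - 0.6936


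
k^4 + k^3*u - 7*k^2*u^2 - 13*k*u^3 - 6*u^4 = (k - 3*u)*(k + u)^2*(k + 2*u)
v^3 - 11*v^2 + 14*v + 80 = (v - 8)*(v - 5)*(v + 2)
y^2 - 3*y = y*(y - 3)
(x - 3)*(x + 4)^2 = x^3 + 5*x^2 - 8*x - 48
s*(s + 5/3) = s^2 + 5*s/3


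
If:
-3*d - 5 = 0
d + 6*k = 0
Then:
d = -5/3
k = 5/18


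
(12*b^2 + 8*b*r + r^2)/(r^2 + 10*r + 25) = (12*b^2 + 8*b*r + r^2)/(r^2 + 10*r + 25)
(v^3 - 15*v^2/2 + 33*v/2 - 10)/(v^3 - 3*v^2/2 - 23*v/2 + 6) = (2*v^2 - 7*v + 5)/(2*v^2 + 5*v - 3)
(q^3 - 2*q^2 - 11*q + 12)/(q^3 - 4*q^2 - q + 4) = (q + 3)/(q + 1)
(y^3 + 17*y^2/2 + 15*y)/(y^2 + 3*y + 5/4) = 2*y*(y + 6)/(2*y + 1)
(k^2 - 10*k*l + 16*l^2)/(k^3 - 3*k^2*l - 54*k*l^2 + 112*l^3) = 1/(k + 7*l)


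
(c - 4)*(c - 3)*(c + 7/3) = c^3 - 14*c^2/3 - 13*c/3 + 28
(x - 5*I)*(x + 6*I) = x^2 + I*x + 30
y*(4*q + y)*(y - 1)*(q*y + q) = 4*q^2*y^3 - 4*q^2*y + q*y^4 - q*y^2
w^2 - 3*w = w*(w - 3)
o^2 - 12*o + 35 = (o - 7)*(o - 5)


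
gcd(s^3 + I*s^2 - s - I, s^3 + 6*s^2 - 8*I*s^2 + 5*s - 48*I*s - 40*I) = s + 1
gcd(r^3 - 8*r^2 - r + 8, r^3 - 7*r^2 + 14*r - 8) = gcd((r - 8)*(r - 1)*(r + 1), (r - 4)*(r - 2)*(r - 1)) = r - 1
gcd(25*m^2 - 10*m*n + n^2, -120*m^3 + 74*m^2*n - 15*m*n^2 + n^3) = 5*m - n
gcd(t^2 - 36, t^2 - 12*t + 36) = t - 6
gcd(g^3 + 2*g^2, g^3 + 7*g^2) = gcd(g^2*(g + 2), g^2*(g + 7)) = g^2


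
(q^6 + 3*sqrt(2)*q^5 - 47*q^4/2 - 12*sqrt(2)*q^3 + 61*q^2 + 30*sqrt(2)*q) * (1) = q^6 + 3*sqrt(2)*q^5 - 47*q^4/2 - 12*sqrt(2)*q^3 + 61*q^2 + 30*sqrt(2)*q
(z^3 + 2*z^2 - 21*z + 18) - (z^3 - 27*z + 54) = 2*z^2 + 6*z - 36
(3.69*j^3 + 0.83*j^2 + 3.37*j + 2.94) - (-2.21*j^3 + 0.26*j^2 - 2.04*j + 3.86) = 5.9*j^3 + 0.57*j^2 + 5.41*j - 0.92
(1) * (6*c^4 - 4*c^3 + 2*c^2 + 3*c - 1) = 6*c^4 - 4*c^3 + 2*c^2 + 3*c - 1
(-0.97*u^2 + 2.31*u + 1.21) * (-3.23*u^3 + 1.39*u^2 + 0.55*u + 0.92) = 3.1331*u^5 - 8.8096*u^4 - 1.2309*u^3 + 2.06*u^2 + 2.7907*u + 1.1132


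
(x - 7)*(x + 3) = x^2 - 4*x - 21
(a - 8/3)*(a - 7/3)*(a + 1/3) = a^3 - 14*a^2/3 + 41*a/9 + 56/27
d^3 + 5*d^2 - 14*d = d*(d - 2)*(d + 7)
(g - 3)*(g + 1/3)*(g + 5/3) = g^3 - g^2 - 49*g/9 - 5/3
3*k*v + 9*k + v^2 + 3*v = (3*k + v)*(v + 3)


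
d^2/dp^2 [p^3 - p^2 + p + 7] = 6*p - 2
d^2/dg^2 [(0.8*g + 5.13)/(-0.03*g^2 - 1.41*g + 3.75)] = (-(0.06*g + 1.41)*(0.12*g + 2.82)*(0.8*g + 5.13) + (0.144*g + 2.5638)*(0.03*g^2 + 1.41*g - 3.75))/(0.03*g^2 + 1.41*g - 3.75)^3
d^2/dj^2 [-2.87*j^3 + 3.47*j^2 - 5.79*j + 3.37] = 6.94 - 17.22*j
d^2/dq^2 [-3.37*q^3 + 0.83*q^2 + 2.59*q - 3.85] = 1.66 - 20.22*q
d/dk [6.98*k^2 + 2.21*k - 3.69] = 13.96*k + 2.21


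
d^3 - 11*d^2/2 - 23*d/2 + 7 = (d - 7)*(d - 1/2)*(d + 2)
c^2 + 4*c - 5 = (c - 1)*(c + 5)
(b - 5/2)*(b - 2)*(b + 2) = b^3 - 5*b^2/2 - 4*b + 10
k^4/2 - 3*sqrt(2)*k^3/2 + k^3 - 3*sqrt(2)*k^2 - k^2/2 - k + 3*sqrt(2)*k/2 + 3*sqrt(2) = (k/2 + 1/2)*(k - 1)*(k + 2)*(k - 3*sqrt(2))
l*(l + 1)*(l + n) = l^3 + l^2*n + l^2 + l*n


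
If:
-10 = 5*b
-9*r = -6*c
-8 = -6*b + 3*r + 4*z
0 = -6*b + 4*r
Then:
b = -2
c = -9/2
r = -3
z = -11/4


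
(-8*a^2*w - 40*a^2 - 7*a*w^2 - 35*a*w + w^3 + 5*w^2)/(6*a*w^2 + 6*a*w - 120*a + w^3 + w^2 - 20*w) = (-8*a^2 - 7*a*w + w^2)/(6*a*w - 24*a + w^2 - 4*w)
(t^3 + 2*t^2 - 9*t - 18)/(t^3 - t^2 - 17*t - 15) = (t^2 - t - 6)/(t^2 - 4*t - 5)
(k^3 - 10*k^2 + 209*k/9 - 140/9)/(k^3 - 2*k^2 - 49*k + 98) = (k^2 - 3*k + 20/9)/(k^2 + 5*k - 14)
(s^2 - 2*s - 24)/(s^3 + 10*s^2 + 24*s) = (s - 6)/(s*(s + 6))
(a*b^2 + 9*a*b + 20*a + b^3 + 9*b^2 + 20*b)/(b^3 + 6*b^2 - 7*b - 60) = (a + b)/(b - 3)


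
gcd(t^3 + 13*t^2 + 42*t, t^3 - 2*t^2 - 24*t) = t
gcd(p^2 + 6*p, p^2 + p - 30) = p + 6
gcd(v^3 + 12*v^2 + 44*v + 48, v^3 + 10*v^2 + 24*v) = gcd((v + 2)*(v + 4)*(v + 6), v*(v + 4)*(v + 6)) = v^2 + 10*v + 24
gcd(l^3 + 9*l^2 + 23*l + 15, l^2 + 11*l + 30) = l + 5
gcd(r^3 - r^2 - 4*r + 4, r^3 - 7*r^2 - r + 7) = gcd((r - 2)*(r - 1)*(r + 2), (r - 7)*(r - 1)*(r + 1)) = r - 1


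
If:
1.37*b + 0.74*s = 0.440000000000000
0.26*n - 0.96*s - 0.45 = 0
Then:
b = 0.321167883211679 - 0.54014598540146*s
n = 3.69230769230769*s + 1.73076923076923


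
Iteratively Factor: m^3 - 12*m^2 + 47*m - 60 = (m - 5)*(m^2 - 7*m + 12) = (m - 5)*(m - 4)*(m - 3)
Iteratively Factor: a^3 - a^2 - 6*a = (a)*(a^2 - a - 6) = a*(a + 2)*(a - 3)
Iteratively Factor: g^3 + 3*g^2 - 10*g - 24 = (g + 4)*(g^2 - g - 6) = (g + 2)*(g + 4)*(g - 3)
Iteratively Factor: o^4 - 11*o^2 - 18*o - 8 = (o - 4)*(o^3 + 4*o^2 + 5*o + 2) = (o - 4)*(o + 2)*(o^2 + 2*o + 1) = (o - 4)*(o + 1)*(o + 2)*(o + 1)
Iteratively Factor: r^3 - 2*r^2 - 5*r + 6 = (r + 2)*(r^2 - 4*r + 3) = (r - 1)*(r + 2)*(r - 3)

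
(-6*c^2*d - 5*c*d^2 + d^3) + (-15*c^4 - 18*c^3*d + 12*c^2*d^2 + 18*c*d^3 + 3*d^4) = -15*c^4 - 18*c^3*d + 12*c^2*d^2 - 6*c^2*d + 18*c*d^3 - 5*c*d^2 + 3*d^4 + d^3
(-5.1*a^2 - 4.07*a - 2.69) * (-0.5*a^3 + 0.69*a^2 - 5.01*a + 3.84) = 2.55*a^5 - 1.484*a^4 + 24.0877*a^3 - 1.0494*a^2 - 2.1519*a - 10.3296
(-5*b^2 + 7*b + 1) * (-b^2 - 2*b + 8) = 5*b^4 + 3*b^3 - 55*b^2 + 54*b + 8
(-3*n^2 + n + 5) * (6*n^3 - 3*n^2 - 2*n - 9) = -18*n^5 + 15*n^4 + 33*n^3 + 10*n^2 - 19*n - 45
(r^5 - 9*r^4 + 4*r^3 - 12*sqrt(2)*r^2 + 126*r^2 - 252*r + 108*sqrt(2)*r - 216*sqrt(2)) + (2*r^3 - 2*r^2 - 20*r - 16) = r^5 - 9*r^4 + 6*r^3 - 12*sqrt(2)*r^2 + 124*r^2 - 272*r + 108*sqrt(2)*r - 216*sqrt(2) - 16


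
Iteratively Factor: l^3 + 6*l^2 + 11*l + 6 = (l + 1)*(l^2 + 5*l + 6) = (l + 1)*(l + 2)*(l + 3)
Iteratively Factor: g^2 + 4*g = (g)*(g + 4)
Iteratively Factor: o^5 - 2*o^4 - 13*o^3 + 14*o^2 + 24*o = (o - 4)*(o^4 + 2*o^3 - 5*o^2 - 6*o) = (o - 4)*(o + 3)*(o^3 - o^2 - 2*o) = o*(o - 4)*(o + 3)*(o^2 - o - 2) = o*(o - 4)*(o - 2)*(o + 3)*(o + 1)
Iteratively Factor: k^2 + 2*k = (k)*(k + 2)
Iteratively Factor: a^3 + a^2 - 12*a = (a - 3)*(a^2 + 4*a) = (a - 3)*(a + 4)*(a)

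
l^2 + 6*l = l*(l + 6)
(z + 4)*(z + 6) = z^2 + 10*z + 24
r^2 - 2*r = r*(r - 2)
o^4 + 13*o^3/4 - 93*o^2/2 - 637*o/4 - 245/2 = (o - 7)*(o + 5/4)*(o + 2)*(o + 7)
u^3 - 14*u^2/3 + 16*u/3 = u*(u - 8/3)*(u - 2)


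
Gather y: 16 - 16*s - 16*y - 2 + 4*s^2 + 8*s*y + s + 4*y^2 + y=4*s^2 - 15*s + 4*y^2 + y*(8*s - 15) + 14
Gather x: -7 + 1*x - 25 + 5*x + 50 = 6*x + 18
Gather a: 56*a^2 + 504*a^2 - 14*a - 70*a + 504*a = 560*a^2 + 420*a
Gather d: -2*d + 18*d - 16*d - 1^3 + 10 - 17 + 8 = 0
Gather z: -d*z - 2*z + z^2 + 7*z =z^2 + z*(5 - d)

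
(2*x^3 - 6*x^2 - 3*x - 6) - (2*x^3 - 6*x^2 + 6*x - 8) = 2 - 9*x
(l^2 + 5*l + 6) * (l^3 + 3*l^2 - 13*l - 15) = l^5 + 8*l^4 + 8*l^3 - 62*l^2 - 153*l - 90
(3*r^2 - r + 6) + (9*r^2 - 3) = 12*r^2 - r + 3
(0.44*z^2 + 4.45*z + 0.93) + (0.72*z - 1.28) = 0.44*z^2 + 5.17*z - 0.35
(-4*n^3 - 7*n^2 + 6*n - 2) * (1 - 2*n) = 8*n^4 + 10*n^3 - 19*n^2 + 10*n - 2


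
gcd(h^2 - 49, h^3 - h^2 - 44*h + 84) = h + 7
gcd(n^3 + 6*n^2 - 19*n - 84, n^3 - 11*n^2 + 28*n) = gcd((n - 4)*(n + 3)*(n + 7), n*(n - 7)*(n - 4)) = n - 4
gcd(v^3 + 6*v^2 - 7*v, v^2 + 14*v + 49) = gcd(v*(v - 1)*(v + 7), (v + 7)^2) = v + 7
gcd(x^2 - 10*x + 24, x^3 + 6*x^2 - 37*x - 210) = x - 6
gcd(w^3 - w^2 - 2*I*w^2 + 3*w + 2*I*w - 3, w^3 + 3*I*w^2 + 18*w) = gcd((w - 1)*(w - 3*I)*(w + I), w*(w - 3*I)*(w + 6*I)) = w - 3*I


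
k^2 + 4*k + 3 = (k + 1)*(k + 3)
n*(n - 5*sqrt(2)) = n^2 - 5*sqrt(2)*n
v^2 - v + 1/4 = (v - 1/2)^2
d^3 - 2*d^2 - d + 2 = (d - 2)*(d - 1)*(d + 1)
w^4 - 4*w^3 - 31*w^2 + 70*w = w*(w - 7)*(w - 2)*(w + 5)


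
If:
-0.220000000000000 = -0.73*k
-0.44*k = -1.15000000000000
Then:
No Solution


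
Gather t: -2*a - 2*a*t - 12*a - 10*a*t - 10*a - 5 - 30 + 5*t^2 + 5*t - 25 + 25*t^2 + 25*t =-24*a + 30*t^2 + t*(30 - 12*a) - 60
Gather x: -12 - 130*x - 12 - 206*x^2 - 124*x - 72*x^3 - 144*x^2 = -72*x^3 - 350*x^2 - 254*x - 24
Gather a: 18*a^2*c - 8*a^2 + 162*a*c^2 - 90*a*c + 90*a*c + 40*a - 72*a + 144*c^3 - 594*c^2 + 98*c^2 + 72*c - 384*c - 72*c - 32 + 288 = a^2*(18*c - 8) + a*(162*c^2 - 32) + 144*c^3 - 496*c^2 - 384*c + 256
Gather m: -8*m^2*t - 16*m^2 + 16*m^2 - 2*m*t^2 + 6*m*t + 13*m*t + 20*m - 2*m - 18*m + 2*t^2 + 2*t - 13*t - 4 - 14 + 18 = -8*m^2*t + m*(-2*t^2 + 19*t) + 2*t^2 - 11*t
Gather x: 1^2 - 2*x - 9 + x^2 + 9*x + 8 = x^2 + 7*x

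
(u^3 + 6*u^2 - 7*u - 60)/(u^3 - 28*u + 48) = (u^3 + 6*u^2 - 7*u - 60)/(u^3 - 28*u + 48)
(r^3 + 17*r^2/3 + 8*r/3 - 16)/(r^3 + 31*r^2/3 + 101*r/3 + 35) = (3*r^2 + 8*r - 16)/(3*r^2 + 22*r + 35)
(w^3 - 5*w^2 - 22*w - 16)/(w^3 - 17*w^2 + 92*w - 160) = (w^2 + 3*w + 2)/(w^2 - 9*w + 20)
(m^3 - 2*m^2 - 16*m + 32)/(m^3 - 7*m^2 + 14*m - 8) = (m + 4)/(m - 1)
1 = 1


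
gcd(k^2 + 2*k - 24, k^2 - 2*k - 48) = k + 6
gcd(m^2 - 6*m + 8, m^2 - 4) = m - 2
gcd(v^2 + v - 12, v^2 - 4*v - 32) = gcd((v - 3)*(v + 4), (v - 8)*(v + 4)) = v + 4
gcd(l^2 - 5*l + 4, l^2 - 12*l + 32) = l - 4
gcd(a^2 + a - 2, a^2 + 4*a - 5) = a - 1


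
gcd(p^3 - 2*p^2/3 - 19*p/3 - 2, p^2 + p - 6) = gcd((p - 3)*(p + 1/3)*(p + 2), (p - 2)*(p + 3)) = 1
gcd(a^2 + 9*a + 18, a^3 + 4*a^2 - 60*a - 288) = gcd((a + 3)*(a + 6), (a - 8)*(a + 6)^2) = a + 6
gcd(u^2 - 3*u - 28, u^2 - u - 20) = u + 4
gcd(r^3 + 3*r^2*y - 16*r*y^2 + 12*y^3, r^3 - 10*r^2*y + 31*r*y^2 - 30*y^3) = -r + 2*y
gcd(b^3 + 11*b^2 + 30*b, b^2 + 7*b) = b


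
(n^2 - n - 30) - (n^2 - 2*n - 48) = n + 18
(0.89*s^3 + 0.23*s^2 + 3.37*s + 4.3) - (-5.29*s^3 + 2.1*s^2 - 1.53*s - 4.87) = 6.18*s^3 - 1.87*s^2 + 4.9*s + 9.17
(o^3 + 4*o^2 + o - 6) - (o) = o^3 + 4*o^2 - 6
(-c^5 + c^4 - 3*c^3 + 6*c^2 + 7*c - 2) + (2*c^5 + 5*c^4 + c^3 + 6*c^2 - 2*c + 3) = c^5 + 6*c^4 - 2*c^3 + 12*c^2 + 5*c + 1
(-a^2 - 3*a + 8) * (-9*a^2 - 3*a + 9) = 9*a^4 + 30*a^3 - 72*a^2 - 51*a + 72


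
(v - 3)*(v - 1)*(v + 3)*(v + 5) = v^4 + 4*v^3 - 14*v^2 - 36*v + 45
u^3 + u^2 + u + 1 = (u + 1)*(u - I)*(u + I)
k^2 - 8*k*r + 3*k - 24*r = (k + 3)*(k - 8*r)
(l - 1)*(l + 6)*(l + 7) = l^3 + 12*l^2 + 29*l - 42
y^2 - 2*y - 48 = (y - 8)*(y + 6)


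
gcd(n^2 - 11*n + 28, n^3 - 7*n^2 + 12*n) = n - 4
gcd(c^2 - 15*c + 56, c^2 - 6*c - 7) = c - 7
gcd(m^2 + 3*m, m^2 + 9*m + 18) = m + 3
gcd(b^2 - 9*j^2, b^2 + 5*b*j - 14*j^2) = 1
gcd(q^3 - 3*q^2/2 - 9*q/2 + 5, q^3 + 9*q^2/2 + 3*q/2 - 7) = q^2 + q - 2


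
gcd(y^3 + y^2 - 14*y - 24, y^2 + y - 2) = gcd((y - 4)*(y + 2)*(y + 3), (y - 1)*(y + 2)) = y + 2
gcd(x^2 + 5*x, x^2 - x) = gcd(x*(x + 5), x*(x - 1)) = x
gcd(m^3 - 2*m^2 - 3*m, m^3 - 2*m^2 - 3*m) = m^3 - 2*m^2 - 3*m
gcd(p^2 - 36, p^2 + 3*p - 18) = p + 6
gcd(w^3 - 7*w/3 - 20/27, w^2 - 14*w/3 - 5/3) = w + 1/3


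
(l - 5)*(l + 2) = l^2 - 3*l - 10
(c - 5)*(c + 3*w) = c^2 + 3*c*w - 5*c - 15*w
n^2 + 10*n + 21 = (n + 3)*(n + 7)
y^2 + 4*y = y*(y + 4)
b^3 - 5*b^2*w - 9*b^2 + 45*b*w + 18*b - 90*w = (b - 6)*(b - 3)*(b - 5*w)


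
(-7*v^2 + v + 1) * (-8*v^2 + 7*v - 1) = 56*v^4 - 57*v^3 + 6*v^2 + 6*v - 1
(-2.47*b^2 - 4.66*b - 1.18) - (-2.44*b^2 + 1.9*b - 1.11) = -0.0300000000000002*b^2 - 6.56*b - 0.0699999999999998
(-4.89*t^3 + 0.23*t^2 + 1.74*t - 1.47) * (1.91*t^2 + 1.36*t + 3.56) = -9.3399*t^5 - 6.2111*t^4 - 13.7722*t^3 + 0.3775*t^2 + 4.1952*t - 5.2332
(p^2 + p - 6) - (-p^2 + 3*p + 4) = 2*p^2 - 2*p - 10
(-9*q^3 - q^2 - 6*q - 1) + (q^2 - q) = -9*q^3 - 7*q - 1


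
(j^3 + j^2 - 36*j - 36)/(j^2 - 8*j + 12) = (j^2 + 7*j + 6)/(j - 2)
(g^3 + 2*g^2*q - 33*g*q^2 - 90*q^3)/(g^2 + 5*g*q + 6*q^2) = (g^2 - g*q - 30*q^2)/(g + 2*q)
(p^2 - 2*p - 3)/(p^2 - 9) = (p + 1)/(p + 3)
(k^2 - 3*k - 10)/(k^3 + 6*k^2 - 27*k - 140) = (k + 2)/(k^2 + 11*k + 28)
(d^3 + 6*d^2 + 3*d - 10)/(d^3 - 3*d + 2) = (d + 5)/(d - 1)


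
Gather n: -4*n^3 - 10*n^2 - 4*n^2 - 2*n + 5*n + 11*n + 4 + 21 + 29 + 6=-4*n^3 - 14*n^2 + 14*n + 60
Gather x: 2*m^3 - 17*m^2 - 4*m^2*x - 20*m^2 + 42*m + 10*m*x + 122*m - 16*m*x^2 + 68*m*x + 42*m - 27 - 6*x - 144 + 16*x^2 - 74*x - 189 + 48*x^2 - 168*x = 2*m^3 - 37*m^2 + 206*m + x^2*(64 - 16*m) + x*(-4*m^2 + 78*m - 248) - 360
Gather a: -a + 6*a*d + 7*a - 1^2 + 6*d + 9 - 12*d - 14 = a*(6*d + 6) - 6*d - 6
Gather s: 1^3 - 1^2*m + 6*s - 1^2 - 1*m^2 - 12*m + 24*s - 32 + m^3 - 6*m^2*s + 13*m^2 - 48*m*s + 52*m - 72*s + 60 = m^3 + 12*m^2 + 39*m + s*(-6*m^2 - 48*m - 42) + 28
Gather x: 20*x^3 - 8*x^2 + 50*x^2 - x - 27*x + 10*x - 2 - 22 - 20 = 20*x^3 + 42*x^2 - 18*x - 44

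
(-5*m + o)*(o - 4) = -5*m*o + 20*m + o^2 - 4*o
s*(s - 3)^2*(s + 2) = s^4 - 4*s^3 - 3*s^2 + 18*s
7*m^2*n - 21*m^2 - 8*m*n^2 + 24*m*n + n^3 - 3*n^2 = (-7*m + n)*(-m + n)*(n - 3)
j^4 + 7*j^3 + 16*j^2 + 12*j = j*(j + 2)^2*(j + 3)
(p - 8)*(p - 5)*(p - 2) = p^3 - 15*p^2 + 66*p - 80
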